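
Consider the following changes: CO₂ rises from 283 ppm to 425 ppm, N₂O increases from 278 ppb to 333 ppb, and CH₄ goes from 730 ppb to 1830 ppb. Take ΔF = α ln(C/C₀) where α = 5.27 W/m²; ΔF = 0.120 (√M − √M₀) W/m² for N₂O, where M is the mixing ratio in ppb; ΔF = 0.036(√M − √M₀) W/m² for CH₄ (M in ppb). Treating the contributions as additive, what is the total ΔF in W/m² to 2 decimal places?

CO₂: 5.27 × ln(425/283) = 5.27 × ln(1.50177) = 5.27 × 0.40664 = 2.1430 W/m².
N₂O: 0.120 × (√333 − √278) = 0.120 × (18.2483 − 16.6733) = 0.120 × 1.5750 = 0.1890 W/m².
CH₄: 0.036 × (√1830 − √730) = 0.036 × (42.7785 − 27.0185) = 0.036 × 15.7600 = 0.5674 W/m².
Total ΔF = 2.1430 + 0.1890 + 0.5674 = 2.8994 W/m².

ΔF = 2.90 W/m²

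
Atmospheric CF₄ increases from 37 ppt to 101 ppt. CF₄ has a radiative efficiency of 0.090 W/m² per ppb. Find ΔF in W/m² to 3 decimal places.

ΔF = 0.006 W/m²

CF₄: Δ = 101 − 37 = 64 ppt = 0.064 ppb; ΔF = 0.090 × 0.064 = 0.0058 W/m².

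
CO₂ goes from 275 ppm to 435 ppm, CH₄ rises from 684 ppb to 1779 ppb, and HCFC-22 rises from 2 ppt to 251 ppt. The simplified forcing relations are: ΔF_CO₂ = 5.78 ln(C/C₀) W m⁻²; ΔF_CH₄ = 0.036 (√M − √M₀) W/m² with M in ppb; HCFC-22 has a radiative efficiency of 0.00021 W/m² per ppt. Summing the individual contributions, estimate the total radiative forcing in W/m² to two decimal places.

ΔF = 3.28 W/m²

CO₂: 5.78 × ln(435/275) = 5.78 × ln(1.58182) = 5.78 × 0.45858 = 2.6506 W/m².
CH₄: 0.036 × (√1779 − √684) = 0.036 × (42.1782 − 26.1534) = 0.036 × 16.0248 = 0.5769 W/m².
HCFC-22: ΔF = 0.00021 × (251 − 2) = 0.00021 × 249 = 0.0523 W/m².
Total ΔF = 2.6506 + 0.5769 + 0.0523 = 3.2798 W/m².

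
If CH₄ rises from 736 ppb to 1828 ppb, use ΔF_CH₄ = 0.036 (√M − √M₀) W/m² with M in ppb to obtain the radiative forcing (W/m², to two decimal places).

CH₄: 0.036 × (√1828 − √736) = 0.036 × (42.7551 − 27.1293) = 0.036 × 15.6258 = 0.5625 W/m².

ΔF = 0.56 W/m²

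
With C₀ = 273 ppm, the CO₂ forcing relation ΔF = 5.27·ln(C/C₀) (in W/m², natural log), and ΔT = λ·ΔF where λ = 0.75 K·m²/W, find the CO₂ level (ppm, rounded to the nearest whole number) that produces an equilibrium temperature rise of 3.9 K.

Required forcing: ΔF = ΔT/λ = 3.9/0.75 = 5.2000 W/m².
Then ln(C/273) = ΔF/5.27 = 5.2000/5.27 = 0.98672.
So C = 273 × e^0.98672 = 273 × 2.68242 = 732.30 ppm.

C ≈ 732 ppm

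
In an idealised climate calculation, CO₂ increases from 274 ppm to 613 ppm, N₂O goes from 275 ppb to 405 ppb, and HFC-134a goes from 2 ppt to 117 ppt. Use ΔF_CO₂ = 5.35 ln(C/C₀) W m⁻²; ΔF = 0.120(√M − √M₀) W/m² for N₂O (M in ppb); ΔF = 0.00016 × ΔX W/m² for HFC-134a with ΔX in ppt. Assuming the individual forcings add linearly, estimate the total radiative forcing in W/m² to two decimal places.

CO₂: 5.35 × ln(613/274) = 5.35 × ln(2.23723) = 5.35 × 0.80524 = 4.3080 W/m².
N₂O: 0.120 × (√405 − √275) = 0.120 × (20.1246 − 16.5831) = 0.120 × 3.5415 = 0.4250 W/m².
HFC-134a: ΔF = 0.00016 × (117 − 2) = 0.00016 × 115 = 0.0184 W/m².
Total ΔF = 4.3080 + 0.4250 + 0.0184 = 4.7514 W/m².

ΔF = 4.75 W/m²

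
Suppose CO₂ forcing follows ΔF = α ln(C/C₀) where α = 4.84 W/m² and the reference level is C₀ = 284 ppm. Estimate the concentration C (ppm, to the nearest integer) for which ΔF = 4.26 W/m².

C ≈ 685 ppm

Set 4.84 ln(C/284) = 4.26, so ln(C/284) = 4.26/4.84 = 0.88017.
Then C/284 = e^0.88017 = 2.41131, giving C = 284 × 2.41131 = 684.81 ppm.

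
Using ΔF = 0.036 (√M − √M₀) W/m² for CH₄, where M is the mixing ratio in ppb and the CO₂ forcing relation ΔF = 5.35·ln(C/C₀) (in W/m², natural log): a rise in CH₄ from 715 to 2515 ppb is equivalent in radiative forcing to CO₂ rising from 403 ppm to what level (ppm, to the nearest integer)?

CH₄ forcing: 0.036 × (√2515 − √715) = 0.036 × (50.1498 − 26.7395) = 0.036 × 23.4103 = 0.84277 W/m².
Set 5.35 ln(C/403) = 0.84277: ln(C/403) = 0.84277/5.35 = 0.15753, so C = 403 × e^0.15753 = 403 × 1.17062 = 471.76 ppm.

C ≈ 472 ppm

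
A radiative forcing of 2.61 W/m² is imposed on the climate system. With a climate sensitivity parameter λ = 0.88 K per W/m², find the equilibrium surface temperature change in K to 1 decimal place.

ΔT = 2.3 K

ΔT = λ ΔF = 0.88 × 2.61 = 2.2968 K.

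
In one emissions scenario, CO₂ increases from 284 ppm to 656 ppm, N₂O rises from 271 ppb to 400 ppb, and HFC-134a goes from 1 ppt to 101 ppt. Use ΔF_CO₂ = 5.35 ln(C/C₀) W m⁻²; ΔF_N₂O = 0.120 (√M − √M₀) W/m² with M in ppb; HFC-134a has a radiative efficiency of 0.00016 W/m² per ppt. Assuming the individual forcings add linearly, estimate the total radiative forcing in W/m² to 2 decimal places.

CO₂: 5.35 × ln(656/284) = 5.35 × ln(2.30986) = 5.35 × 0.83719 = 4.4790 W/m².
N₂O: 0.120 × (√400 − √271) = 0.120 × (20.0000 − 16.4621) = 0.120 × 3.5379 = 0.4245 W/m².
HFC-134a: ΔF = 0.00016 × (101 − 1) = 0.00016 × 100 = 0.0160 W/m².
Total ΔF = 4.4790 + 0.4245 + 0.0160 = 4.9195 W/m².

ΔF = 4.92 W/m²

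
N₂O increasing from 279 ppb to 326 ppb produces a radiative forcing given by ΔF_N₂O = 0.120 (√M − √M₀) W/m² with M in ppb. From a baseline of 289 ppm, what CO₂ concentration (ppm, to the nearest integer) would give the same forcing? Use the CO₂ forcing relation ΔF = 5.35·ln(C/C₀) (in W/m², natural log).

N₂O forcing: 0.120 × (√326 − √279) = 0.120 × (18.0555 − 16.7033) = 0.120 × 1.3522 = 0.16226 W/m².
Set 5.35 ln(C/289) = 0.16226: ln(C/289) = 0.16226/5.35 = 0.03033, so C = 289 × e^0.03033 = 289 × 1.03079 = 297.90 ppm.

C ≈ 298 ppm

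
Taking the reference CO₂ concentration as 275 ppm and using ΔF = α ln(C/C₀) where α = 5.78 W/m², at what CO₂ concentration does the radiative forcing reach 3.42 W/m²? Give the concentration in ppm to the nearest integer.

C ≈ 497 ppm

Set 5.78 ln(C/275) = 3.42, so ln(C/275) = 3.42/5.78 = 0.59170.
Then C/275 = e^0.59170 = 1.80706, giving C = 275 × 1.80706 = 496.94 ppm.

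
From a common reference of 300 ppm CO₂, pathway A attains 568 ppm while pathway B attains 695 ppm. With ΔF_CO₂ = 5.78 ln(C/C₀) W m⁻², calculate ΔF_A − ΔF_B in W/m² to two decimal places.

ΔF_A = 5.78 ln(568/300) = 5.78 × 0.63834 = 3.6896 W/m².
ΔF_B = 5.78 ln(695/300) = 5.78 × 0.84013 = 4.8560 W/m².
Difference: 3.6896 − 4.8560 = -1.1664 W/m².

ΔF_A − ΔF_B = -1.17 W/m²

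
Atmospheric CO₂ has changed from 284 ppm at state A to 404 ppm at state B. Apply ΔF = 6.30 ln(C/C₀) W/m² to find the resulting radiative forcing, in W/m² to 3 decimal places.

CO₂: 6.30 × ln(404/284) = 6.30 × ln(1.42254) = 6.30 × 0.35244 = 2.2204 W/m².

ΔF = 2.220 W/m²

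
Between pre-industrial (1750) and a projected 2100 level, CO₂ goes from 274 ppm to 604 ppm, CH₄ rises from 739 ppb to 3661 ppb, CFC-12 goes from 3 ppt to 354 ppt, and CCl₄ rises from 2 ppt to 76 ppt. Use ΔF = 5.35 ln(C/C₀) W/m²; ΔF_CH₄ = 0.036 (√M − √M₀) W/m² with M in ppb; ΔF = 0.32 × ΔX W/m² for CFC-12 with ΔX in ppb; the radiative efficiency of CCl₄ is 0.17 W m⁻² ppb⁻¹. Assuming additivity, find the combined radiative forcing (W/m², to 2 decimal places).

ΔF = 5.55 W/m²

CO₂: 5.35 × ln(604/274) = 5.35 × ln(2.20438) = 5.35 × 0.79045 = 4.2289 W/m².
CH₄: 0.036 × (√3661 − √739) = 0.036 × (60.5062 − 27.1846) = 0.036 × 33.3216 = 1.1996 W/m².
CFC-12: Δ = 354 − 3 = 351 ppt = 0.351 ppb; ΔF = 0.32 × 0.351 = 0.1123 W/m².
CCl₄: Δ = 76 − 2 = 74 ppt = 0.074 ppb; ΔF = 0.17 × 0.074 = 0.0126 W/m².
Total ΔF = 4.2289 + 1.1996 + 0.1123 + 0.0126 = 5.5534 W/m².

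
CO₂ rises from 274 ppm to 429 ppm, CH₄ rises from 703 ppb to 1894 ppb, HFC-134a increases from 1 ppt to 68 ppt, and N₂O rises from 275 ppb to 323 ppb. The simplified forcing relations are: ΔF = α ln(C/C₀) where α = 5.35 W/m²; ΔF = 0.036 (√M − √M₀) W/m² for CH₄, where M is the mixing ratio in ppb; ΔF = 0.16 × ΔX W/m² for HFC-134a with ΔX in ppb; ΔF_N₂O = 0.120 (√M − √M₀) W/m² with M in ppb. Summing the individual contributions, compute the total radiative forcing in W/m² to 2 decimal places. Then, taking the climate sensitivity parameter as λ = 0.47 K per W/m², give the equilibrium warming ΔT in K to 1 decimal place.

CO₂: 5.35 × ln(429/274) = 5.35 × ln(1.56569) = 5.35 × 0.44833 = 2.3986 W/m².
CH₄: 0.036 × (√1894 − √703) = 0.036 × (43.5201 − 26.5141) = 0.036 × 17.0060 = 0.6122 W/m².
HFC-134a: Δ = 68 − 1 = 67 ppt = 0.067 ppb; ΔF = 0.16 × 0.067 = 0.0107 W/m².
N₂O: 0.120 × (√323 − √275) = 0.120 × (17.9722 − 16.5831) = 0.120 × 1.3891 = 0.1667 W/m².
Total ΔF = 2.3986 + 0.6122 + 0.0107 + 0.1667 = 3.1882 W/m².
ΔT = λ ΔF = 0.47 × 3.19 = 1.4993 K.

ΔF = 3.19 W/m²; ΔT = 1.5 K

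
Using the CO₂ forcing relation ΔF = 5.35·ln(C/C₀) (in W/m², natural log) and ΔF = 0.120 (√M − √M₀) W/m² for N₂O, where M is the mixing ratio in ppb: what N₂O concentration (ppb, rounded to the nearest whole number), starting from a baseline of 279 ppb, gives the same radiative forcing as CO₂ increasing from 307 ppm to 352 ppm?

CO₂ forcing: 5.35 × ln(352/307) = 5.35 × 0.136783 = 0.73179 W/m².
Set 0.120(√M − √279) = 0.73179: √M = 0.73179/0.120 + √279 = 6.0983 + 16.7033 = 22.8016.
M = (22.8016)² = 519.91 ppb.

M ≈ 520 ppb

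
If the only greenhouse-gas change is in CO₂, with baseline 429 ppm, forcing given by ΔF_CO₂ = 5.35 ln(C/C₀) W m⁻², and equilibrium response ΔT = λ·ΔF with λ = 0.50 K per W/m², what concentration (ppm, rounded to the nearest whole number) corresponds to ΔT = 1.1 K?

Required forcing: ΔF = ΔT/λ = 1.1/0.50 = 2.2000 W/m².
Then ln(C/429) = ΔF/5.35 = 2.2000/5.35 = 0.41121.
So C = 429 × e^0.41121 = 429 × 1.50864 = 647.21 ppm.

C ≈ 647 ppm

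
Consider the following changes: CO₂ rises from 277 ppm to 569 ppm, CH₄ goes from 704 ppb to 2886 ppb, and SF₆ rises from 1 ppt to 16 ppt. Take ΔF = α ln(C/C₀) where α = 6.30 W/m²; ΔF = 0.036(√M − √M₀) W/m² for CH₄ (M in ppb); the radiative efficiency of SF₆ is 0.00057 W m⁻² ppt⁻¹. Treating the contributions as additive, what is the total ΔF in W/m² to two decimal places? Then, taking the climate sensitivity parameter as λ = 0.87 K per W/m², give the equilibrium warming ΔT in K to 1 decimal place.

CO₂: 6.30 × ln(569/277) = 6.30 × ln(2.05415) = 6.30 × 0.71986 = 4.5351 W/m².
CH₄: 0.036 × (√2886 − √704) = 0.036 × (53.7215 − 26.5330) = 0.036 × 27.1885 = 0.9788 W/m².
SF₆: ΔF = 0.00057 × (16 − 1) = 0.00057 × 15 = 0.0086 W/m².
Total ΔF = 4.5351 + 0.9788 + 0.0086 = 5.5225 W/m².
ΔT = λ ΔF = 0.87 × 5.52 = 4.8024 K.

ΔF = 5.52 W/m²; ΔT = 4.8 K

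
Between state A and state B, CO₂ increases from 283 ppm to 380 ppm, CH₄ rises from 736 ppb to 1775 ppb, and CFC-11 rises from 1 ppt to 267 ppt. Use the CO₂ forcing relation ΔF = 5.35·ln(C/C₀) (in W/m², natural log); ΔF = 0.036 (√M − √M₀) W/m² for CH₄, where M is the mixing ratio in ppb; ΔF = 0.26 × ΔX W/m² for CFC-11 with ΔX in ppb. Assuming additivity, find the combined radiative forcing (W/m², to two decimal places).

ΔF = 2.19 W/m²

CO₂: 5.35 × ln(380/283) = 5.35 × ln(1.34276) = 5.35 × 0.29473 = 1.5768 W/m².
CH₄: 0.036 × (√1775 − √736) = 0.036 × (42.1307 − 27.1293) = 0.036 × 15.0014 = 0.5401 W/m².
CFC-11: Δ = 267 − 1 = 266 ppt = 0.266 ppb; ΔF = 0.26 × 0.266 = 0.0692 W/m².
Total ΔF = 1.5768 + 0.5401 + 0.0692 = 2.1861 W/m².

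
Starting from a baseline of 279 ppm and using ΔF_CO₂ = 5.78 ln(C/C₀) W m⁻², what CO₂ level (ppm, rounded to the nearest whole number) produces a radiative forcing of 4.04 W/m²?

Set 5.78 ln(C/279) = 4.04, so ln(C/279) = 4.04/5.78 = 0.69896.
Then C/279 = e^0.69896 = 2.01166, giving C = 279 × 2.01166 = 561.25 ppm.

C ≈ 561 ppm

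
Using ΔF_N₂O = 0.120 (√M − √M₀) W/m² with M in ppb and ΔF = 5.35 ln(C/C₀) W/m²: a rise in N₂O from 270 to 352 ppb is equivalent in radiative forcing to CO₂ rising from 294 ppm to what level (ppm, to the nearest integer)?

N₂O forcing: 0.120 × (√352 − √270) = 0.120 × (18.7617 − 16.4317) = 0.120 × 2.3300 = 0.27960 W/m².
Set 5.35 ln(C/294) = 0.27960: ln(C/294) = 0.27960/5.35 = 0.05226, so C = 294 × e^0.05226 = 294 × 1.05365 = 309.77 ppm.

C ≈ 310 ppm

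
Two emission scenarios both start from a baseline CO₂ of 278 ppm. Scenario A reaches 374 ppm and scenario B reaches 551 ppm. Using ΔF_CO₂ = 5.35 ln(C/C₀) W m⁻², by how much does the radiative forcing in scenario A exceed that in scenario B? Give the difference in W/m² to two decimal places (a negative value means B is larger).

ΔF_A − ΔF_B = -2.07 W/m²

ΔF_A = 5.35 ln(374/278) = 5.35 × 0.29663 = 1.5870 W/m².
ΔF_B = 5.35 ln(551/278) = 5.35 × 0.68411 = 3.6600 W/m².
Difference: 1.5870 − 3.6600 = -2.0730 W/m².
(Equivalently, ΔF_A − ΔF_B = 5.35 ln(374/551) = 5.35 × -0.38748 = -2.0730 W/m².)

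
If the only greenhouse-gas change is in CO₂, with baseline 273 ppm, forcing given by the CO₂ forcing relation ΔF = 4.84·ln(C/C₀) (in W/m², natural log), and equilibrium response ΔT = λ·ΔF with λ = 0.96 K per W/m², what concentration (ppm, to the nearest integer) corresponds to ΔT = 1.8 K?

C ≈ 402 ppm

Required forcing: ΔF = ΔT/λ = 1.8/0.96 = 1.8750 W/m².
Then ln(C/273) = ΔF/4.84 = 1.8750/4.84 = 0.38740.
So C = 273 × e^0.38740 = 273 × 1.47315 = 402.17 ppm.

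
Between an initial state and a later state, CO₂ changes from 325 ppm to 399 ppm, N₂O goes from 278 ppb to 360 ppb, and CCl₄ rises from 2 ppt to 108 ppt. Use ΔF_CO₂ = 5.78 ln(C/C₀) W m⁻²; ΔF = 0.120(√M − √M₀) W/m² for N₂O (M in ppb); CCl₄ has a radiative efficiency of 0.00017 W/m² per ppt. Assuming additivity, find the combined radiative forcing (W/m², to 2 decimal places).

ΔF = 1.48 W/m²

CO₂: 5.78 × ln(399/325) = 5.78 × ln(1.22769) = 5.78 × 0.20513 = 1.1857 W/m².
N₂O: 0.120 × (√360 − √278) = 0.120 × (18.9737 − 16.6733) = 0.120 × 2.3004 = 0.2760 W/m².
CCl₄: ΔF = 0.00017 × (108 − 2) = 0.00017 × 106 = 0.0180 W/m².
Total ΔF = 1.1857 + 0.2760 + 0.0180 = 1.4797 W/m².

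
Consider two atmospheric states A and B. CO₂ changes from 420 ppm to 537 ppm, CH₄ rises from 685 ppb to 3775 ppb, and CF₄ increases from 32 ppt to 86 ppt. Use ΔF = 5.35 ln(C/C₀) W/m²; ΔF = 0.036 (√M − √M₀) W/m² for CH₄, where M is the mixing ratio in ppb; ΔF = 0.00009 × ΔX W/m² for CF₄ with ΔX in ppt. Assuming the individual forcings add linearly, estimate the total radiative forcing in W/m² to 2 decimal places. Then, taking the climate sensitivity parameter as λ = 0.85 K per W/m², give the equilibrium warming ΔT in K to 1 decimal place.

ΔF = 2.59 W/m²; ΔT = 2.2 K

CO₂: 5.35 × ln(537/420) = 5.35 × ln(1.27857) = 5.35 × 0.24574 = 1.3147 W/m².
CH₄: 0.036 × (√3775 − √685) = 0.036 × (61.4410 − 26.1725) = 0.036 × 35.2685 = 1.2697 W/m².
CF₄: ΔF = 0.00009 × (86 − 32) = 0.00009 × 54 = 0.0049 W/m².
Total ΔF = 1.3147 + 1.2697 + 0.0049 = 2.5893 W/m².
ΔT = λ ΔF = 0.85 × 2.59 = 2.2015 K.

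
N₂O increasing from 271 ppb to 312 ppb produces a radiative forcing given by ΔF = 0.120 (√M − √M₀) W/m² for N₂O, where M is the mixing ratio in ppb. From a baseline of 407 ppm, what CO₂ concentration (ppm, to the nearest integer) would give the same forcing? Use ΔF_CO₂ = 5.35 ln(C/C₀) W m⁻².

N₂O forcing: 0.120 × (√312 − √271) = 0.120 × (17.6635 − 16.4621) = 0.120 × 1.2014 = 0.14417 W/m².
Set 5.35 ln(C/407) = 0.14417: ln(C/407) = 0.14417/5.35 = 0.02695, so C = 407 × e^0.02695 = 407 × 1.02732 = 418.12 ppm.

C ≈ 418 ppm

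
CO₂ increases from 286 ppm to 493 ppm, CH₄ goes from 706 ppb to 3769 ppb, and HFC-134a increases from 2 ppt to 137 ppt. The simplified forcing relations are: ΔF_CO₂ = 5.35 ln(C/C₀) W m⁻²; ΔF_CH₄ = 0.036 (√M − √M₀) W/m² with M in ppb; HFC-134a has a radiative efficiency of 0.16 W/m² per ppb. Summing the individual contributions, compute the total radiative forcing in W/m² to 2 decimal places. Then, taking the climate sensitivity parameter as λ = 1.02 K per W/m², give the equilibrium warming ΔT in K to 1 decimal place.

ΔF = 4.19 W/m²; ΔT = 4.3 K

CO₂: 5.35 × ln(493/286) = 5.35 × ln(1.72378) = 5.35 × 0.54452 = 2.9132 W/m².
CH₄: 0.036 × (√3769 − √706) = 0.036 × (61.3922 − 26.5707) = 0.036 × 34.8215 = 1.2536 W/m².
HFC-134a: Δ = 137 − 2 = 135 ppt = 0.135 ppb; ΔF = 0.16 × 0.135 = 0.0216 W/m².
Total ΔF = 2.9132 + 1.2536 + 0.0216 = 4.1884 W/m².
ΔT = λ ΔF = 1.02 × 4.19 = 4.2738 K.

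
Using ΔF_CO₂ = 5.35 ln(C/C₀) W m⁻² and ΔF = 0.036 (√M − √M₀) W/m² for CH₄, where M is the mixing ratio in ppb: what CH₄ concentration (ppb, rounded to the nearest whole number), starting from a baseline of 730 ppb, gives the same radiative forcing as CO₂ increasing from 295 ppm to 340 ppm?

M ≈ 2315 ppb

CO₂ forcing: 5.35 × ln(340/295) = 5.35 × 0.141970 = 0.75954 W/m².
Set 0.036(√M − √730) = 0.75954: √M = 0.75954/0.036 + √730 = 21.0983 + 27.0185 = 48.1168.
M = (48.1168)² = 2315.23 ppb.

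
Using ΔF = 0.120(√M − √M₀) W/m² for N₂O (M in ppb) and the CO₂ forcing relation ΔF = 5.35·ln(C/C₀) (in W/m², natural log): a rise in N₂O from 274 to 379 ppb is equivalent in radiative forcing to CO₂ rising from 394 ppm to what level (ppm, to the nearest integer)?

C ≈ 421 ppm

N₂O forcing: 0.120 × (√379 − √274) = 0.120 × (19.4679 − 16.5529) = 0.120 × 2.9150 = 0.34980 W/m².
Set 5.35 ln(C/394) = 0.34980: ln(C/394) = 0.34980/5.35 = 0.06538, so C = 394 × e^0.06538 = 394 × 1.06756 = 420.62 ppm.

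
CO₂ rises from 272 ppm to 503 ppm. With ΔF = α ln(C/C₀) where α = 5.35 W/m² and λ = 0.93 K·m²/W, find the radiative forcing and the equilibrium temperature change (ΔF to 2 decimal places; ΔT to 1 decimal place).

ΔF = 3.29 W/m²; ΔT = 3.1 K

CO₂: 5.35 × ln(503/272) = 5.35 × ln(1.84926) = 5.35 × 0.61479 = 3.2891 W/m².
ΔT = λ ΔF = 0.93 × 3.29 = 3.0597 K.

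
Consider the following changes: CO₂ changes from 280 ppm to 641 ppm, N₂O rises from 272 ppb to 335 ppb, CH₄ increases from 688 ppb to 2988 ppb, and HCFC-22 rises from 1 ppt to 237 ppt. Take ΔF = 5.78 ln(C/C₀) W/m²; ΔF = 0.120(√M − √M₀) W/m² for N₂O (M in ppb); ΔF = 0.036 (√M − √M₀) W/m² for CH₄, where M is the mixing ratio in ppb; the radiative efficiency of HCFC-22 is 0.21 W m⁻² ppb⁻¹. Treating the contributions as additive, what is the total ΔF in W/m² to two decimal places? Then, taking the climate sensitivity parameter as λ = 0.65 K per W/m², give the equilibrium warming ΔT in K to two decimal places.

CO₂: 5.78 × ln(641/280) = 5.78 × ln(2.28929) = 5.78 × 0.82824 = 4.7872 W/m².
N₂O: 0.120 × (√335 − √272) = 0.120 × (18.3030 − 16.4924) = 0.120 × 1.8106 = 0.2173 W/m².
CH₄: 0.036 × (√2988 − √688) = 0.036 × (54.6626 − 26.2298) = 0.036 × 28.4328 = 1.0236 W/m².
HCFC-22: Δ = 237 − 1 = 236 ppt = 0.236 ppb; ΔF = 0.21 × 0.236 = 0.0496 W/m².
Total ΔF = 4.7872 + 0.2173 + 1.0236 + 0.0496 = 6.0777 W/m².
ΔT = λ ΔF = 0.65 × 6.08 = 3.9520 K.

ΔF = 6.08 W/m²; ΔT = 3.95 K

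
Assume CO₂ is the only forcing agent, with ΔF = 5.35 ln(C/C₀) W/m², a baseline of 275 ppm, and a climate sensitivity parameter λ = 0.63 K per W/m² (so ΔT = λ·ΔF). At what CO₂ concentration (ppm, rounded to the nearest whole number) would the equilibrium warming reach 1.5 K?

C ≈ 429 ppm

Required forcing: ΔF = ΔT/λ = 1.5/0.63 = 2.3810 W/m².
Then ln(C/275) = ΔF/5.35 = 2.3810/5.35 = 0.44505.
So C = 275 × e^0.44505 = 275 × 1.56057 = 429.16 ppm.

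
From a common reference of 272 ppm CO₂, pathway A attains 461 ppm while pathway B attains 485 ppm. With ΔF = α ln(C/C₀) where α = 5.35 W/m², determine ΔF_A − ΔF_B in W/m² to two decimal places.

ΔF_A − ΔF_B = -0.27 W/m²

ΔF_A = 5.35 ln(461/272) = 5.35 × 0.52760 = 2.8227 W/m².
ΔF_B = 5.35 ln(485/272) = 5.35 × 0.57835 = 3.0942 W/m².
Difference: 2.8227 − 3.0942 = -0.2715 W/m².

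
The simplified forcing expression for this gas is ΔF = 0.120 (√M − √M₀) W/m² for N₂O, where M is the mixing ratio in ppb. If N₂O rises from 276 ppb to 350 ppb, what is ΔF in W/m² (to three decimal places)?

ΔF = 0.251 W/m²

N₂O: 0.120 × (√350 − √276) = 0.120 × (18.7083 − 16.6132) = 0.120 × 2.0951 = 0.2514 W/m².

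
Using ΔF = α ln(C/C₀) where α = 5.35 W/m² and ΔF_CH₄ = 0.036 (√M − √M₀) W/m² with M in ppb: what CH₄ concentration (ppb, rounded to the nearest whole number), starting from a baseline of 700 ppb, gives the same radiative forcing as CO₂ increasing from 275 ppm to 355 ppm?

CO₂ forcing: 5.35 × ln(355/275) = 5.35 × 0.255347 = 1.36611 W/m².
Set 0.036(√M − √700) = 1.36611: √M = 1.36611/0.036 + √700 = 37.9475 + 26.4575 = 64.4050.
M = (64.4050)² = 4148.00 ppb.

M ≈ 4148 ppb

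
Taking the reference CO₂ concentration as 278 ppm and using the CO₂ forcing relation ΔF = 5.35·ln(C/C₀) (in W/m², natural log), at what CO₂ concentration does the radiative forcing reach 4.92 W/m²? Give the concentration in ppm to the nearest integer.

C ≈ 697 ppm

Set 5.35 ln(C/278) = 4.92, so ln(C/278) = 4.92/5.35 = 0.91963.
Then C/278 = e^0.91963 = 2.50836, giving C = 278 × 2.50836 = 697.32 ppm.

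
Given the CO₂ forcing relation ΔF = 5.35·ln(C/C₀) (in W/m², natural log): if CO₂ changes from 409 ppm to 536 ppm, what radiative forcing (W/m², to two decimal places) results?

CO₂: 5.35 × ln(536/409) = 5.35 × ln(1.31051) = 5.35 × 0.27042 = 1.4467 W/m².

ΔF = 1.45 W/m²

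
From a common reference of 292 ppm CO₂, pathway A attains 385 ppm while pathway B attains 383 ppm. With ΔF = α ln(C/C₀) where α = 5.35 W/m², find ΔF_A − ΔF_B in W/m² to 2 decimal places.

ΔF_A − ΔF_B = 0.03 W/m²

ΔF_A = 5.35 ln(385/292) = 5.35 × 0.27649 = 1.4792 W/m².
ΔF_B = 5.35 ln(383/292) = 5.35 × 0.27128 = 1.4513 W/m².
Difference: 1.4792 − 1.4513 = 0.0279 W/m².
(Equivalently, ΔF_A − ΔF_B = 5.35 ln(385/383) = 5.35 × 0.00521 = 0.0279 W/m².)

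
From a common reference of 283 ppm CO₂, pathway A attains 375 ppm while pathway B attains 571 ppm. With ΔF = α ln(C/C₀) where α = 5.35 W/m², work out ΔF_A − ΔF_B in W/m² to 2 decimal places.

ΔF_A − ΔF_B = -2.25 W/m²

ΔF_A = 5.35 ln(375/283) = 5.35 × 0.28148 = 1.5059 W/m².
ΔF_B = 5.35 ln(571/283) = 5.35 × 0.70194 = 3.7554 W/m².
Difference: 1.5059 − 3.7554 = -2.2495 W/m².
(Equivalently, ΔF_A − ΔF_B = 5.35 ln(375/571) = 5.35 × -0.42046 = -2.2495 W/m².)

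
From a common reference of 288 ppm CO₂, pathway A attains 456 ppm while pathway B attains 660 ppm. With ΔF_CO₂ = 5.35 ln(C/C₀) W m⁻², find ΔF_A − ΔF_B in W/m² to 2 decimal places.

ΔF_A = 5.35 ln(456/288) = 5.35 × 0.45953 = 2.4585 W/m².
ΔF_B = 5.35 ln(660/288) = 5.35 × 0.82928 = 4.4366 W/m².
Difference: 2.4585 − 4.4366 = -1.9781 W/m².

ΔF_A − ΔF_B = -1.98 W/m²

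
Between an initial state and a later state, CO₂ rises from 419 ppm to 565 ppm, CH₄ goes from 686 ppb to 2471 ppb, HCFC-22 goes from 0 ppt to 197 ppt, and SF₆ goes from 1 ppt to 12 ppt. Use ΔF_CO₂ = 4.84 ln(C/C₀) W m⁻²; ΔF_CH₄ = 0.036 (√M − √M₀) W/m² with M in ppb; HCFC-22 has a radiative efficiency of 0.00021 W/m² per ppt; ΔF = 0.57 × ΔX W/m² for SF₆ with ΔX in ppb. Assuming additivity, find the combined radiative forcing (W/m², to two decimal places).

CO₂: 4.84 × ln(565/419) = 4.84 × ln(1.34845) = 4.84 × 0.29896 = 1.4470 W/m².
CH₄: 0.036 × (√2471 − √686) = 0.036 × (49.7092 − 26.1916) = 0.036 × 23.5176 = 0.8466 W/m².
HCFC-22: ΔF = 0.00021 × (197 − 0) = 0.00021 × 197 = 0.0414 W/m².
SF₆: Δ = 12 − 1 = 11 ppt = 0.011 ppb; ΔF = 0.57 × 0.011 = 0.0063 W/m².
Total ΔF = 1.4470 + 0.8466 + 0.0414 + 0.0063 = 2.3413 W/m².

ΔF = 2.34 W/m²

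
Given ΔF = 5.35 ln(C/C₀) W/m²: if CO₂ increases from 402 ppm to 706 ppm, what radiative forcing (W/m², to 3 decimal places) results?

CO₂ absorption bands are partially saturated, so forcing scales with the logarithm of the concentration ratio.
CO₂: 5.35 × ln(706/402) = 5.35 × ln(1.75622) = 5.35 × 0.56316 = 3.0129 W/m².

ΔF = 3.013 W/m²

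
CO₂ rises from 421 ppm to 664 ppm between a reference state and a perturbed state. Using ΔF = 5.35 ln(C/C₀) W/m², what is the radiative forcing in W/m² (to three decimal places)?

ΔF = 2.438 W/m²

CO₂ absorption bands are partially saturated, so forcing scales with the logarithm of the concentration ratio.
CO₂: 5.35 × ln(664/421) = 5.35 × ln(1.57720) = 5.35 × 0.45565 = 2.4377 W/m².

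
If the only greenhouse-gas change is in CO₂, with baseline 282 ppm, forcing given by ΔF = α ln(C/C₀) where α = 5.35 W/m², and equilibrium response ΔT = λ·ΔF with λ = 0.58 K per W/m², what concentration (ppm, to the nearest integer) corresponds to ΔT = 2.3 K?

C ≈ 592 ppm

Required forcing: ΔF = ΔT/λ = 2.3/0.58 = 3.9655 W/m².
Then ln(C/282) = ΔF/5.35 = 3.9655/5.35 = 0.74121.
So C = 282 × e^0.74121 = 282 × 2.09847 = 591.77 ppm.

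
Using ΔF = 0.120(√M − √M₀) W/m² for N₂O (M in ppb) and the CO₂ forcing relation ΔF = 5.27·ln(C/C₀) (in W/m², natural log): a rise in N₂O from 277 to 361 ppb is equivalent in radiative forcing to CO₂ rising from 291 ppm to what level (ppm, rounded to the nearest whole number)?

N₂O forcing: 0.120 × (√361 − √277) = 0.120 × (19.0000 − 16.6433) = 0.120 × 2.3567 = 0.28280 W/m².
Set 5.27 ln(C/291) = 0.28280: ln(C/291) = 0.28280/5.27 = 0.05366, so C = 291 × e^0.05366 = 291 × 1.05513 = 307.04 ppm.

C ≈ 307 ppm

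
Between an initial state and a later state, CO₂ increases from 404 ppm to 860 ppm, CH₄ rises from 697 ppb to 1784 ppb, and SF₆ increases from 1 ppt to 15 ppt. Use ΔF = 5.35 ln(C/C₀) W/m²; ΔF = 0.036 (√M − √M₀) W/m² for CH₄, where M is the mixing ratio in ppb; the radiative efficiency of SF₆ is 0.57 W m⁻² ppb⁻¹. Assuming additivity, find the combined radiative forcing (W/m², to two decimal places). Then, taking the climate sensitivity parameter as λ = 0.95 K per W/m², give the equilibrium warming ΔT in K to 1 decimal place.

ΔF = 4.62 W/m²; ΔT = 4.4 K

CO₂: 5.35 × ln(860/404) = 5.35 × ln(2.12871) = 5.35 × 0.75552 = 4.0420 W/m².
CH₄: 0.036 × (√1784 − √697) = 0.036 × (42.2374 − 26.4008) = 0.036 × 15.8366 = 0.5701 W/m².
SF₆: Δ = 15 − 1 = 14 ppt = 0.014 ppb; ΔF = 0.57 × 0.014 = 0.0080 W/m².
Total ΔF = 4.0420 + 0.5701 + 0.0080 = 4.6201 W/m².
ΔT = λ ΔF = 0.95 × 4.62 = 4.3890 K.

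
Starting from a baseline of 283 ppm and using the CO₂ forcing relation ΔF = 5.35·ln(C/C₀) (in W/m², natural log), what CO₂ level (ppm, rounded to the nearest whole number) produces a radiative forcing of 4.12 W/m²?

Set 5.35 ln(C/283) = 4.12, so ln(C/283) = 4.12/5.35 = 0.77009.
Then C/283 = e^0.77009 = 2.15996, giving C = 283 × 2.15996 = 611.27 ppm.

C ≈ 611 ppm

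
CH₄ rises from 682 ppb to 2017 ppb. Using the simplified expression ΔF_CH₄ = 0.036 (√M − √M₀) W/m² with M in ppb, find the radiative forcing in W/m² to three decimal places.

CH₄: 0.036 × (√2017 − √682) = 0.036 × (44.9110 − 26.1151) = 0.036 × 18.7959 = 0.6767 W/m².

ΔF = 0.677 W/m²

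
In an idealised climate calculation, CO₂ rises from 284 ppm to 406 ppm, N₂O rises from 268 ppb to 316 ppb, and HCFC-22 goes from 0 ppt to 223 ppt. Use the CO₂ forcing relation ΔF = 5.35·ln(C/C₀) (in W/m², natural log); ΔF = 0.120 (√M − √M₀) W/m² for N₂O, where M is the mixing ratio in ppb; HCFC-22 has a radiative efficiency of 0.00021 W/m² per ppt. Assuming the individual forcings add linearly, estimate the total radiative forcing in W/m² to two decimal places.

CO₂: 5.35 × ln(406/284) = 5.35 × ln(1.42958) = 5.35 × 0.35738 = 1.9120 W/m².
N₂O: 0.120 × (√316 − √268) = 0.120 × (17.7764 − 16.3707) = 0.120 × 1.4057 = 0.1687 W/m².
HCFC-22: ΔF = 0.00021 × (223 − 0) = 0.00021 × 223 = 0.0468 W/m².
Total ΔF = 1.9120 + 0.1687 + 0.0468 = 2.1275 W/m².

ΔF = 2.13 W/m²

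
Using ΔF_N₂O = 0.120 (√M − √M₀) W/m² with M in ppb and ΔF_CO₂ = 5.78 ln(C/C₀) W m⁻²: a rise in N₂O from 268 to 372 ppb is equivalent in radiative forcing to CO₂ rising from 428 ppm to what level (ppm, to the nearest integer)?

N₂O forcing: 0.120 × (√372 − √268) = 0.120 × (19.2873 − 16.3707) = 0.120 × 2.9166 = 0.34999 W/m².
Set 5.78 ln(C/428) = 0.34999: ln(C/428) = 0.34999/5.78 = 0.06055, so C = 428 × e^0.06055 = 428 × 1.06242 = 454.72 ppm.

C ≈ 455 ppm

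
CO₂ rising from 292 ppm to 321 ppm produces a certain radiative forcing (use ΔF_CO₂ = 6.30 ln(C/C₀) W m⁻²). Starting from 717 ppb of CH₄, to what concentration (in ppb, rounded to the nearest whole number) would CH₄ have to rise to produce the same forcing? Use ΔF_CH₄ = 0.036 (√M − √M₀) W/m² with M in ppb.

M ≈ 1879 ppb

CO₂ forcing: 6.30 × ln(321/292) = 6.30 × 0.094687 = 0.59653 W/m².
Set 0.036(√M − √717) = 0.59653: √M = 0.59653/0.036 + √717 = 16.5703 + 26.7769 = 43.3472.
M = (43.3472)² = 1878.98 ppb.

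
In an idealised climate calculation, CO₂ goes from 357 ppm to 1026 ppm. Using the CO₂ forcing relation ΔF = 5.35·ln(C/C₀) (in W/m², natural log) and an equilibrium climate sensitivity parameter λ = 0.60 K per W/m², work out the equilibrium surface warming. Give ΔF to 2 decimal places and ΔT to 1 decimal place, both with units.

CO₂: 5.35 × ln(1026/357) = 5.35 × ln(2.87395) = 5.35 × 1.05569 = 5.6479 W/m².
ΔT = λ ΔF = 0.60 × 5.65 = 3.3900 K.

ΔF = 5.65 W/m²; ΔT = 3.4 K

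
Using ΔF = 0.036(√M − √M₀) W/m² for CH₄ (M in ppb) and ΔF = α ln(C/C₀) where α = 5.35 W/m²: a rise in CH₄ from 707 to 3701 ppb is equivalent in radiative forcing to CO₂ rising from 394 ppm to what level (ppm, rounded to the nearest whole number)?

C ≈ 496 ppm

CH₄ forcing: 0.036 × (√3701 − √707) = 0.036 × (60.8358 − 26.5895) = 0.036 × 34.2463 = 1.23287 W/m².
Set 5.35 ln(C/394) = 1.23287: ln(C/394) = 1.23287/5.35 = 0.23044, so C = 394 × e^0.23044 = 394 × 1.25915 = 496.11 ppm.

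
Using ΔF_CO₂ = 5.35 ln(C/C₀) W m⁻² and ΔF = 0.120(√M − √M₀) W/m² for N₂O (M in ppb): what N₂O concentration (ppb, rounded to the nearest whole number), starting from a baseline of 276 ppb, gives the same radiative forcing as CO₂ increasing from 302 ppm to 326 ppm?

M ≈ 401 ppb

CO₂ forcing: 5.35 × ln(326/302) = 5.35 × 0.076470 = 0.40911 W/m².
Set 0.120(√M − √276) = 0.40911: √M = 0.40911/0.120 + √276 = 3.4093 + 16.6132 = 20.0225.
M = (20.0225)² = 400.90 ppb.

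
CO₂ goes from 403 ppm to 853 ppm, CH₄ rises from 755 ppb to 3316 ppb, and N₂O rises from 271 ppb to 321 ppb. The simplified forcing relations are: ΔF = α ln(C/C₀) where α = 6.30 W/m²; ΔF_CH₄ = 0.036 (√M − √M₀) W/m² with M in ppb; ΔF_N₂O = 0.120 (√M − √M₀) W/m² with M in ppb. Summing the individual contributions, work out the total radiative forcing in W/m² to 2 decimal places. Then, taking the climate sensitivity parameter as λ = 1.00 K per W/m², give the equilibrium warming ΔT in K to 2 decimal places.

CO₂: 6.30 × ln(853/403) = 6.30 × ln(2.11663) = 6.30 × 0.74983 = 4.7239 W/m².
CH₄: 0.036 × (√3316 − √755) = 0.036 × (57.5847 − 27.4773) = 0.036 × 30.1074 = 1.0839 W/m².
N₂O: 0.120 × (√321 − √271) = 0.120 × (17.9165 − 16.4621) = 0.120 × 1.4544 = 0.1745 W/m².
Total ΔF = 4.7239 + 1.0839 + 0.1745 = 5.9823 W/m².
ΔT = λ ΔF = 1.00 × 5.98 = 5.9800 K.

ΔF = 5.98 W/m²; ΔT = 5.98 K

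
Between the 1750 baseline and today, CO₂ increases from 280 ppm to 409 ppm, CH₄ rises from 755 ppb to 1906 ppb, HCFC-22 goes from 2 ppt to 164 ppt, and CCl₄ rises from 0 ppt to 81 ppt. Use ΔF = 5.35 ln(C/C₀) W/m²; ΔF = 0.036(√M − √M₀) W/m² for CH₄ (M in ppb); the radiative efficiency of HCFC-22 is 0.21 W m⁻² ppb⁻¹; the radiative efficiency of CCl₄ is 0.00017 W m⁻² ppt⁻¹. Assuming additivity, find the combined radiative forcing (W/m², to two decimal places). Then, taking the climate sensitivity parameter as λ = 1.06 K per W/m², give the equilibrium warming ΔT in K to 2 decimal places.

CO₂: 5.35 × ln(409/280) = 5.35 × ln(1.46071) = 5.35 × 0.37892 = 2.0272 W/m².
CH₄: 0.036 × (√1906 − √755) = 0.036 × (43.6578 − 27.4773) = 0.036 × 16.1805 = 0.5825 W/m².
HCFC-22: Δ = 164 − 2 = 162 ppt = 0.162 ppb; ΔF = 0.21 × 0.162 = 0.0340 W/m².
CCl₄: ΔF = 0.00017 × (81 − 0) = 0.00017 × 81 = 0.0138 W/m².
Total ΔF = 2.0272 + 0.5825 + 0.0340 + 0.0138 = 2.6575 W/m².
ΔT = λ ΔF = 1.06 × 2.66 = 2.8196 K.

ΔF = 2.66 W/m²; ΔT = 2.82 K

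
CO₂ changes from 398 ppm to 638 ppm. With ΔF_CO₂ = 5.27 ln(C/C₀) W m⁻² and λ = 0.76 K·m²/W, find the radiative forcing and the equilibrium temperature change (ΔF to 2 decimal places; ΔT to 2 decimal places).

ΔF = 2.49 W/m²; ΔT = 1.89 K

CO₂: 5.27 × ln(638/398) = 5.27 × ln(1.60302) = 5.27 × 0.47189 = 2.4869 W/m².
ΔT = λ ΔF = 0.76 × 2.49 = 1.8924 K.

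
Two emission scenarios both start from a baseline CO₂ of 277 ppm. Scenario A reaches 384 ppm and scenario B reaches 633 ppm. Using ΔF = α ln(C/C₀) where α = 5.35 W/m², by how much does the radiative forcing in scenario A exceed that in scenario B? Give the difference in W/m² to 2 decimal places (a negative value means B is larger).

ΔF_A − ΔF_B = -2.67 W/m²

ΔF_A = 5.35 ln(384/277) = 5.35 × 0.32663 = 1.7475 W/m².
ΔF_B = 5.35 ln(633/277) = 5.35 × 0.82645 = 4.4215 W/m².
Difference: 1.7475 − 4.4215 = -2.6740 W/m².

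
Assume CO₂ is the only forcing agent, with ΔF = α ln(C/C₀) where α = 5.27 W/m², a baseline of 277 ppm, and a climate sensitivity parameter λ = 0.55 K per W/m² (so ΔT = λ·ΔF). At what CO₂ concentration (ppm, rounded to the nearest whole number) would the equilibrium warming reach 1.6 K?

Required forcing: ΔF = ΔT/λ = 1.6/0.55 = 2.9091 W/m².
Then ln(C/277) = ΔF/5.27 = 2.9091/5.27 = 0.55201.
So C = 277 × e^0.55201 = 277 × 1.73674 = 481.08 ppm.

C ≈ 481 ppm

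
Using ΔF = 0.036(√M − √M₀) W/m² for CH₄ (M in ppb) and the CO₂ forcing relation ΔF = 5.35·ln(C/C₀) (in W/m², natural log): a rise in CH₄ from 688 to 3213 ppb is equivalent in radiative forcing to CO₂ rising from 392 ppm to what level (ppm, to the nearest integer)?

CH₄ forcing: 0.036 × (√3213 − √688) = 0.036 × (56.6833 − 26.2298) = 0.036 × 30.4535 = 1.09633 W/m².
Set 5.35 ln(C/392) = 1.09633: ln(C/392) = 1.09633/5.35 = 0.20492, so C = 392 × e^0.20492 = 392 × 1.22743 = 481.15 ppm.

C ≈ 481 ppm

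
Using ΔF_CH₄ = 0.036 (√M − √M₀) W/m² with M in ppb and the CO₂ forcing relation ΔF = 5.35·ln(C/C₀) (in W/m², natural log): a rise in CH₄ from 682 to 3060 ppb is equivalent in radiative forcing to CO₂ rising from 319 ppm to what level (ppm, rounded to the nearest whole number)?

C ≈ 388 ppm

CH₄ forcing: 0.036 × (√3060 − √682) = 0.036 × (55.3173 − 26.1151) = 0.036 × 29.2022 = 1.05128 W/m².
Set 5.35 ln(C/319) = 1.05128: ln(C/319) = 1.05128/5.35 = 0.19650, so C = 319 × e^0.19650 = 319 × 1.21714 = 388.27 ppm.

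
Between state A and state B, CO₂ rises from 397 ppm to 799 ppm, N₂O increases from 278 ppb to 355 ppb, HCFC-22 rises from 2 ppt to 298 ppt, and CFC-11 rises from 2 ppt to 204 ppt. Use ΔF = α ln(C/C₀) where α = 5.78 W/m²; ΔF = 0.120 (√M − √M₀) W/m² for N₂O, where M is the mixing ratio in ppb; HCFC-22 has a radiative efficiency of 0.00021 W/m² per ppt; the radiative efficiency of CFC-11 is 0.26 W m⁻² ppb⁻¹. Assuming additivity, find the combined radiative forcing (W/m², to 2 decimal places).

ΔF = 4.42 W/m²

CO₂: 5.78 × ln(799/397) = 5.78 × ln(2.01259) = 5.78 × 0.69942 = 4.0426 W/m².
N₂O: 0.120 × (√355 − √278) = 0.120 × (18.8414 − 16.6733) = 0.120 × 2.1681 = 0.2602 W/m².
HCFC-22: ΔF = 0.00021 × (298 − 2) = 0.00021 × 296 = 0.0622 W/m².
CFC-11: Δ = 204 − 2 = 202 ppt = 0.202 ppb; ΔF = 0.26 × 0.202 = 0.0525 W/m².
Total ΔF = 4.0426 + 0.2602 + 0.0622 + 0.0525 = 4.4175 W/m².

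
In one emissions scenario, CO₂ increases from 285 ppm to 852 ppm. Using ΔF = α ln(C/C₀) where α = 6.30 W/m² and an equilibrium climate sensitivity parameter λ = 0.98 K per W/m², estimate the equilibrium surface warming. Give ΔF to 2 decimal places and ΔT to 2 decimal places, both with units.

CO₂: 6.30 × ln(852/285) = 6.30 × ln(2.98947) = 6.30 × 1.09510 = 6.8991 W/m².
ΔT = λ ΔF = 0.98 × 6.90 = 6.7620 K.

ΔF = 6.90 W/m²; ΔT = 6.76 K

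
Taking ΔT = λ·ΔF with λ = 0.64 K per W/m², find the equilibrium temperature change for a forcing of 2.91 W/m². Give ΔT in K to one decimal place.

ΔT = λ ΔF = 0.64 × 2.91 = 1.8624 K.

ΔT = 1.9 K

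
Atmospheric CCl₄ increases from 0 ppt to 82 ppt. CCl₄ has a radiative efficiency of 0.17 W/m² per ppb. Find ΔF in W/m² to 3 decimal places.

CCl₄: Δ = 82 − 0 = 82 ppt = 0.082 ppb; ΔF = 0.17 × 0.082 = 0.0139 W/m².

ΔF = 0.014 W/m²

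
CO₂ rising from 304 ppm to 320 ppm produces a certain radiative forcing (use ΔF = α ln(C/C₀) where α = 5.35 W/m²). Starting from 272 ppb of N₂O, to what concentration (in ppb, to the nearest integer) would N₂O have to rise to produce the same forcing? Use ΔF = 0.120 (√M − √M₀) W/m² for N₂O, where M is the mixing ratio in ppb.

M ≈ 353 ppb

CO₂ forcing: 5.35 × ln(320/304) = 5.35 × 0.051293 = 0.27442 W/m².
Set 0.120(√M − √272) = 0.27442: √M = 0.27442/0.120 + √272 = 2.2868 + 16.4924 = 18.7792.
M = (18.7792)² = 352.66 ppb.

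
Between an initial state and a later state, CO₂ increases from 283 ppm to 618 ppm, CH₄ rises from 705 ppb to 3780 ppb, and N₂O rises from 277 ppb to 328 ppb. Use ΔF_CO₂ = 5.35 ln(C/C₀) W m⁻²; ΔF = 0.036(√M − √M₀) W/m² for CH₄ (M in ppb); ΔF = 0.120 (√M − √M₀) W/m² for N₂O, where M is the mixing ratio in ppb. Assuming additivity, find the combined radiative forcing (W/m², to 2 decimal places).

CO₂: 5.35 × ln(618/283) = 5.35 × ln(2.18375) = 5.35 × 0.78104 = 4.1786 W/m².
CH₄: 0.036 × (√3780 − √705) = 0.036 × (61.4817 − 26.5518) = 0.036 × 34.9299 = 1.2575 W/m².
N₂O: 0.120 × (√328 − √277) = 0.120 × (18.1108 − 16.6433) = 0.120 × 1.4675 = 0.1761 W/m².
Total ΔF = 4.1786 + 1.2575 + 0.1761 = 5.6122 W/m².

ΔF = 5.61 W/m²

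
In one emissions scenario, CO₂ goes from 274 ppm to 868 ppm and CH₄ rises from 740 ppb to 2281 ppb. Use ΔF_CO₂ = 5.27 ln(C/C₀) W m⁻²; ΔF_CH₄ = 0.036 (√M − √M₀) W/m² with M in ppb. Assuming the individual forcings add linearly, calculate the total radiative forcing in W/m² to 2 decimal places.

CO₂: 5.27 × ln(868/274) = 5.27 × ln(3.16788) = 5.27 × 1.15306 = 6.0766 W/m².
CH₄: 0.036 × (√2281 − √740) = 0.036 × (47.7598 − 27.2029) = 0.036 × 20.5569 = 0.7400 W/m².
Total ΔF = 6.0766 + 0.7400 = 6.8166 W/m².

ΔF = 6.82 W/m²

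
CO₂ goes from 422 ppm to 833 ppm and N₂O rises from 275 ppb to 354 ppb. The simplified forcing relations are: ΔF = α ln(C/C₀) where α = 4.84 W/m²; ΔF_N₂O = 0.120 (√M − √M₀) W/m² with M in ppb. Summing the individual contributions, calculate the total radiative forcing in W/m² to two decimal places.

CO₂: 4.84 × ln(833/422) = 4.84 × ln(1.97393) = 4.84 × 0.68003 = 3.2913 W/m².
N₂O: 0.120 × (√354 − √275) = 0.120 × (18.8149 − 16.5831) = 0.120 × 2.2318 = 0.2678 W/m².
Total ΔF = 3.2913 + 0.2678 = 3.5591 W/m².

ΔF = 3.56 W/m²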